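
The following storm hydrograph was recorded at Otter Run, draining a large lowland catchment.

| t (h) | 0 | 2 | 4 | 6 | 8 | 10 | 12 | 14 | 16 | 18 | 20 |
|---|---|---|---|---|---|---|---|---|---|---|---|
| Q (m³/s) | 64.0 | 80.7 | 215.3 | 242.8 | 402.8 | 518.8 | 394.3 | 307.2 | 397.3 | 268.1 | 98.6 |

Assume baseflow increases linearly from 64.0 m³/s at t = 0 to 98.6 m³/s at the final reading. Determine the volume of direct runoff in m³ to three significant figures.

V ≈ 1.51 × 10^7 m³

Direct-runoff ordinates (Q − Q_b): 0.00, 13.24, 144.38, 168.42, 324.96, 437.50, 309.54, 218.98, 305.62, 172.96, 0.00 m³/s.
ΣQ_DR = 2096 m³/s.
With Δt = 2 h = 7200 s, V = ΣQ_DR · Δt = 2096 × 7200 = 1.51 × 10^7 m³.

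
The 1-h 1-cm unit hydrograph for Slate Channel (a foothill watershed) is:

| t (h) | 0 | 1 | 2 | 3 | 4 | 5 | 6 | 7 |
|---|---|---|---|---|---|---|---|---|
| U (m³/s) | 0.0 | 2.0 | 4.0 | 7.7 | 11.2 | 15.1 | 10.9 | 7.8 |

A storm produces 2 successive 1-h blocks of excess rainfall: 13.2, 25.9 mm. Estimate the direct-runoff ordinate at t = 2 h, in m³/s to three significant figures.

By discrete convolution, Q_j = Σ (P_i / 10 mm) · U_{j−i}.
At t = 2 h (j=2): Q = (13.2/10)·4.0 + (25.9/10)·2.0 = 10.5 m³/s.

Q ≈ 10.5 m³/s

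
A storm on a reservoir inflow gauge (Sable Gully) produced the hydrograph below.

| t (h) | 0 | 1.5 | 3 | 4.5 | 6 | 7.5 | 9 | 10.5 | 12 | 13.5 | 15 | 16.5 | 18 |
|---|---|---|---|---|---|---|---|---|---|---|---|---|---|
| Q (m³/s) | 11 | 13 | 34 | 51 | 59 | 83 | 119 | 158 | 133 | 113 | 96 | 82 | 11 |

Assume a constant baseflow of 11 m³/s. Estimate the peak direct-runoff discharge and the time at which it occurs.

Q_p = 147.0 m³/s at t = 10.5 h

Subtracting baseflow gives direct-runoff ordinates: 0.0, 2.0, 23.0, 40.0, 48.0, 72.0, 108.0, 147.0, 122.0, 102.0, 85.0, 71.0, 0.0 m³/s.
The maximum is 147.0 m³/s, occurring at the reading for t = 10.5 h.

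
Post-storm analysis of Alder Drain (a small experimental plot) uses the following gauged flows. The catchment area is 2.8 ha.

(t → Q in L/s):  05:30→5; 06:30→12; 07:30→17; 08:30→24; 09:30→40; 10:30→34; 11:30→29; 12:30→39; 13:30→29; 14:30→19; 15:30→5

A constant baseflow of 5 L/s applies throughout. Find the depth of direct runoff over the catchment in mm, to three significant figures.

Direct runoff: 0.0, 7.0, 12.0, 19.0, 35.0, 29.0, 24.0, 34.0, 24.0, 14.0, 0.0 L/s; ΣQ_DR = 198.0 L/s.
V = ΣQ_DR · Δt = 198.0 × 3600 s = 7.128 × 10^5 L.
Over A = 2.8 ha, depth = V / A = 25.5 mm.

d ≈ 25.5 mm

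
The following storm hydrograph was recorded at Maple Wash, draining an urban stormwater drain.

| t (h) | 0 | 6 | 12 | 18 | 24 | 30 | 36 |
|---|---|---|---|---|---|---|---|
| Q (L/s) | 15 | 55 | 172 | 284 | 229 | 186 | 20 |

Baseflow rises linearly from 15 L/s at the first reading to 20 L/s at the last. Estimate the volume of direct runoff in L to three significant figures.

Direct-runoff ordinates (Q − Q_b): 0.00, 39.17, 155.33, 266.50, 210.67, 166.83, 0.00 L/s.
ΣQ_DR = 838.5 L/s.
With Δt = 6 h = 21600 s, V = ΣQ_DR · Δt = 838.5 × 21600 = 1.81 × 10^7 L.

V ≈ 1.81 × 10^7 L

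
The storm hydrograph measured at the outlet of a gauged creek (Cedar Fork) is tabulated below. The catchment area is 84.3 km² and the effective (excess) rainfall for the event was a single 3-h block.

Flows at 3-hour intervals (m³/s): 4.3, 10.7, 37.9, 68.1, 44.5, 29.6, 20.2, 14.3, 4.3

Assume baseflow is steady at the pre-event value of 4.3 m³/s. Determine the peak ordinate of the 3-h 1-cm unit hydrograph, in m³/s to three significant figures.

Direct runoff: 0.0, 6.4, 33.6, 63.8, 40.2, 25.3, 15.9, 10.0, 0.0 m³/s; ΣQ_DR = 195.2 m³/s, peak = 63.8 m³/s.
Runoff depth d = ΣQ_DR·Δt / A = 195.2 × 10800 / (84.3 km²) = 25.01 mm.
The 1-cm UH is the DRH scaled by (10 mm)/d, so U_p = 63.8 × 10/25.01 = 25.5 m³/s.

U_p ≈ 25.5 m³/s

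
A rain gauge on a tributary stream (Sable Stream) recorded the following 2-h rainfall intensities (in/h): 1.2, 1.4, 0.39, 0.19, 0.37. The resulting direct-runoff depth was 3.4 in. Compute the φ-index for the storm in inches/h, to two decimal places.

φ ≈ 0.45 in/h

Only the 2 blocks with intensity above φ contribute runoff: 1.2, 1.4 in/h.
Σ(I−φ)·Δt = d  ⇒  (1.2+1.4 − 2φ)·2 = 3.4
φ = (2.600 − 3.4/2) / 2 = 0.45 in/h.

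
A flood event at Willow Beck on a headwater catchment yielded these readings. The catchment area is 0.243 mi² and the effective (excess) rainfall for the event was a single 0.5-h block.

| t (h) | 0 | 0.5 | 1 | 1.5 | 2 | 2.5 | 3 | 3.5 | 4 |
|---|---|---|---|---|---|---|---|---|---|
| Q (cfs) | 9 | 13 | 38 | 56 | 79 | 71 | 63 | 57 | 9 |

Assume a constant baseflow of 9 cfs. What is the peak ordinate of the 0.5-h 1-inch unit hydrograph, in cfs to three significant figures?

Direct runoff: 0.0, 4.0, 29.0, 47.0, 70.0, 62.0, 54.0, 48.0, 0.0 cfs; ΣQ_DR = 314.0 cfs, peak = 70.0 cfs.
Runoff depth d = ΣQ_DR·Δt / A = 314.0 × 1800 / (0.243 mi²) = 1.001 in.
The 1-inch UH is the DRH scaled by (1 in)/d, so U_p = 70.0 × 1/1.001 = 69.9 cfs.

U_p ≈ 69.9 cfs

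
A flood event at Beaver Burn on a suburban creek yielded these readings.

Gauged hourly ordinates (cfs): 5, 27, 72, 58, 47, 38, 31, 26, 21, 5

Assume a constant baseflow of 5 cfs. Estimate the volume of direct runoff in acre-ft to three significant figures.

V ≈ 23.1 acre-ft

Direct-runoff ordinates (Q − Q_b): 0.0, 22.0, 67.0, 53.0, 42.0, 33.0, 26.0, 21.0, 16.0, 0.0 cfs.
ΣQ_DR = 280.0 cfs.
With Δt = 1 h = 3600 s, V = ΣQ_DR · Δt = 280.0 × 3600 = 1.01 × 10^6 ft³ = 23.1 acre-ft.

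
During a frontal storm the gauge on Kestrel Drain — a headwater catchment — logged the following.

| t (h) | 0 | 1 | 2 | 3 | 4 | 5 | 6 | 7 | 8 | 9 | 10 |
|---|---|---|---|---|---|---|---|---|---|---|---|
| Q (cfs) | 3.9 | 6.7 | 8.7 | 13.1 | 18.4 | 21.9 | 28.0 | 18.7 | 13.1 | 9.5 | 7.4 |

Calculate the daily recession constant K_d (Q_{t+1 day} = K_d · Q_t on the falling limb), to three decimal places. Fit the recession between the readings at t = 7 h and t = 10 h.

Between t = 7 h and t = 10 h the flow falls from 18.7 to 7.4 cfs over 3×1 h = 3 h.
Per-interval ratio K = (7.4/18.7)^(1/3) = 0.7342; K_d = K^(24/1) = 0.001.

K_d ≈ 0.001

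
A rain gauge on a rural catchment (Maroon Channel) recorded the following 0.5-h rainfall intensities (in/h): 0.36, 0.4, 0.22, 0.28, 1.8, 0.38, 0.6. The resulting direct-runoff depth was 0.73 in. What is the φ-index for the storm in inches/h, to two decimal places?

Only the 2 blocks with intensity above φ contribute runoff: 1.8, 0.6 in/h.
Σ(I−φ)·Δt = d  ⇒  (1.8+0.6 − 2φ)·0.5 = 0.73
φ = (2.400 − 0.73/0.5) / 2 = 0.47 in/h.

φ ≈ 0.47 in/h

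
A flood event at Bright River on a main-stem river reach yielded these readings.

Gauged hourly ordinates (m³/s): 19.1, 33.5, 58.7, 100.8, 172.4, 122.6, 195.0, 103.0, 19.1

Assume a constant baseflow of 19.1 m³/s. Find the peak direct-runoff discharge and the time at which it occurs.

Subtracting baseflow gives direct-runoff ordinates: 0.0, 14.4, 39.6, 81.7, 153.3, 103.5, 175.9, 83.9, 0.0 m³/s.
The maximum is 175.9 m³/s, occurring at the reading for t = 6 h.

Q_p = 175.9 m³/s at t = 6 h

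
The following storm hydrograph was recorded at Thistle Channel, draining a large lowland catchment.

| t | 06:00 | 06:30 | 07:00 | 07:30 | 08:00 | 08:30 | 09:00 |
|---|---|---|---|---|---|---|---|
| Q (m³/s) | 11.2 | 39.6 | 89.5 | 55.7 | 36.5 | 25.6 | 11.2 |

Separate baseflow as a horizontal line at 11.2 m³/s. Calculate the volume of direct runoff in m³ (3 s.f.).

V ≈ 3.44 × 10^5 m³

Direct-runoff ordinates (Q − Q_b): 0.0, 28.4, 78.3, 44.5, 25.3, 14.4, 0.0 m³/s.
ΣQ_DR = 190.9 m³/s.
With Δt = 0.5 h = 1800 s, V = ΣQ_DR · Δt = 190.9 × 1800 = 3.44 × 10^5 m³.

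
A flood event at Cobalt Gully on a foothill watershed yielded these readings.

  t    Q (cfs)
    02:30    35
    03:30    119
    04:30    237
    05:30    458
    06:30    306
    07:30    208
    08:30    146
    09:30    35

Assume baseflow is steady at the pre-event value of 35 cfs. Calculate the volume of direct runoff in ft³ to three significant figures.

V ≈ 4.55 × 10^6 ft³

Direct-runoff ordinates (Q − Q_b): 0.0, 84.0, 202.0, 423.0, 271.0, 173.0, 111.0, 0.0 cfs.
ΣQ_DR = 1264 cfs.
With Δt = 1 h = 3600 s, V = ΣQ_DR · Δt = 1264 × 3600 = 4.55 × 10^6 ft³.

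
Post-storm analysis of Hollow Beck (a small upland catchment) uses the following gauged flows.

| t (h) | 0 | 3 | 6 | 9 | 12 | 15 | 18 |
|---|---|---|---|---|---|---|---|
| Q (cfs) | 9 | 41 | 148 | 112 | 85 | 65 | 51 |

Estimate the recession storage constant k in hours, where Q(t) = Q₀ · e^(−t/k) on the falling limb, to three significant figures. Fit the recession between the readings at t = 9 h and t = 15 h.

On the falling limb, Q drops from 112 to 65 cfs between t = 9 h and t = 15 h (Δt = 6 h).
k = −Δt / ln(Q₂/Q₁) = −6 / ln(65/112) = 11.0 h.

k ≈ 11.0 h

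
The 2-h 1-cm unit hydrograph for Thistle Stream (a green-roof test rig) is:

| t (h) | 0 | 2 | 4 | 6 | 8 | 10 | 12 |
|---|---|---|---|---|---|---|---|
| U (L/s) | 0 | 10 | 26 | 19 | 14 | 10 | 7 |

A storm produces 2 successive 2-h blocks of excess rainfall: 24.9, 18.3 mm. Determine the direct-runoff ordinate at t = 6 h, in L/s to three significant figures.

Q ≈ 94.9 L/s

By discrete convolution, Q_j = Σ (P_i / 10 mm) · U_{j−i}.
At t = 6 h (j=3): Q = (24.9/10)·19 + (18.3/10)·26 = 94.9 L/s.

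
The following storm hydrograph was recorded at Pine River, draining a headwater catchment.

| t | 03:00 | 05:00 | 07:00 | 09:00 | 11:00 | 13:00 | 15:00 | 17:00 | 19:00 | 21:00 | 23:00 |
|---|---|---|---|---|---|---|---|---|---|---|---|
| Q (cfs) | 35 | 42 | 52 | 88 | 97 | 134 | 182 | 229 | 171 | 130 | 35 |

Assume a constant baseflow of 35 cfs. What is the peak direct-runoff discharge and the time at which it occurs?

Q_p = 194.0 cfs at t = 17:00

Subtracting baseflow gives direct-runoff ordinates: 0.0, 7.0, 17.0, 53.0, 62.0, 99.0, 147.0, 194.0, 136.0, 95.0, 0.0 cfs.
The maximum is 194.0 cfs, occurring at the reading for t = 17:00.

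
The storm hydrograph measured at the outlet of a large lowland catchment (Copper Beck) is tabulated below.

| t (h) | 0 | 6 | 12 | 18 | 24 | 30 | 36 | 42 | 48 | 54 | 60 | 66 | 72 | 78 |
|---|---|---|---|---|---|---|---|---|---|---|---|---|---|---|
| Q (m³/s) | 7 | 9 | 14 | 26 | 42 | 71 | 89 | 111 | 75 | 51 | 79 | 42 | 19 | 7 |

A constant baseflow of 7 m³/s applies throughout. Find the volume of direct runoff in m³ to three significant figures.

Direct-runoff ordinates (Q − Q_b): 0.0, 2.0, 7.0, 19.0, 35.0, 64.0, 82.0, 104.0, 68.0, 44.0, 72.0, 35.0, 12.0, 0.0 m³/s.
ΣQ_DR = 544.0 m³/s.
With Δt = 6 h = 21600 s, V = ΣQ_DR · Δt = 544.0 × 21600 = 1.18 × 10^7 m³.

V ≈ 1.18 × 10^7 m³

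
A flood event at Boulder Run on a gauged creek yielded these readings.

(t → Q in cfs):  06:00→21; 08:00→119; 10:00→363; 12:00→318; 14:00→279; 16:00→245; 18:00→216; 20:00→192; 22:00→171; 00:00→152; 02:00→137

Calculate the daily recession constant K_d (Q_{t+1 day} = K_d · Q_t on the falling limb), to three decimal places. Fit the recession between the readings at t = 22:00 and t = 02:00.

K_d ≈ 0.264

Between t = 22:00 and t = 02:00 the flow falls from 171 to 137 cfs over 2×2 h = 4 h.
Per-interval ratio K = (137/171)^(1/2) = 0.8951; K_d = K^(24/2) = 0.264.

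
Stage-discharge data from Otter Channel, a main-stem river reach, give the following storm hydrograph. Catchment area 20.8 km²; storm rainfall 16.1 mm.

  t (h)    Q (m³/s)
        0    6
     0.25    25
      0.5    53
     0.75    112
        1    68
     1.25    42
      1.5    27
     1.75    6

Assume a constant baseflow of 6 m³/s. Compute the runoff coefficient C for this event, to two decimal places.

C ≈ 0.78

ΣQ_DR = 291.0 m³/s; V = ΣQ_DR·Δt = 2.619 × 10^5 m³.
Runoff depth d = V / A = 12.59 mm.
C = d / P = 12.59 / 16.1 = 0.78.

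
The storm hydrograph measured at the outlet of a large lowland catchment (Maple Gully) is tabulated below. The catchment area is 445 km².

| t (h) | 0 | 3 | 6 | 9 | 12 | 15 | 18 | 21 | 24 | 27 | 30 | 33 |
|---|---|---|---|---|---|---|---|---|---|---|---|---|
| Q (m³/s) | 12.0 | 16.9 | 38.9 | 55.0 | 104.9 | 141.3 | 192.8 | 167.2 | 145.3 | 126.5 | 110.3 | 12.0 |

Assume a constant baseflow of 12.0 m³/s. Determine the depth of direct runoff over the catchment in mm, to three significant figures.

Direct runoff: 0.0, 4.9, 26.9, 43.0, 92.9, 129.3, 180.8, 155.2, 133.3, 114.5, 98.3, 0.0 m³/s; ΣQ_DR = 979.1 m³/s.
V = ΣQ_DR · Δt = 979.1 × 10800 s = 1.057 × 10^7 m³.
Over A = 445 km², depth = V / A = 23.8 mm.

d ≈ 23.8 mm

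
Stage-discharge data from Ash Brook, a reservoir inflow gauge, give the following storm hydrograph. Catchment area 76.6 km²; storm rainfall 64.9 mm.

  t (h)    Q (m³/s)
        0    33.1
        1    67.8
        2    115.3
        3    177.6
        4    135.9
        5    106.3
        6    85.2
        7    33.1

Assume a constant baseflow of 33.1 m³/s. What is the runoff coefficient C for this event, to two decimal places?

C ≈ 0.35

ΣQ_DR = 489.5 m³/s; V = ΣQ_DR·Δt = 1.762 × 10^6 m³.
Runoff depth d = V / A = 23.01 mm.
C = d / P = 23.01 / 64.9 = 0.35.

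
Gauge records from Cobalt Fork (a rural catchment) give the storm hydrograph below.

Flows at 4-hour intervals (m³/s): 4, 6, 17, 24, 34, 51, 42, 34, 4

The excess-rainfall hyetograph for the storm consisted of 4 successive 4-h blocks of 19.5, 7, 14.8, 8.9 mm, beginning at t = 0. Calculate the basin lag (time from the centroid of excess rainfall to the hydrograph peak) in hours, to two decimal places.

Centroid of excess rainfall: t_c = Σ P_i·t̄_i / ΣP_i = 7.0438 h (block centres at 2, 6, 10, 14 h).
Hydrograph peak occurs at t = 20 h, so basin lag t_L = 20 − 7.0438 = 12.96 h.

t_L ≈ 12.96 h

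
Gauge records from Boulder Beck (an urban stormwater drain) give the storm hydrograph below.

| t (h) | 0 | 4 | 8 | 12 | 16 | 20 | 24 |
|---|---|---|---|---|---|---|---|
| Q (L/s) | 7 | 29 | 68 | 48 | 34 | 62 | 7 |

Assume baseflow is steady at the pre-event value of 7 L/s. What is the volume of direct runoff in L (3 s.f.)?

V ≈ 2.97 × 10^6 L

Direct-runoff ordinates (Q − Q_b): 0.0, 22.0, 61.0, 41.0, 27.0, 55.0, 0.0 L/s.
ΣQ_DR = 206.0 L/s.
With Δt = 4 h = 14400 s, V = ΣQ_DR · Δt = 206.0 × 14400 = 2.97 × 10^6 L.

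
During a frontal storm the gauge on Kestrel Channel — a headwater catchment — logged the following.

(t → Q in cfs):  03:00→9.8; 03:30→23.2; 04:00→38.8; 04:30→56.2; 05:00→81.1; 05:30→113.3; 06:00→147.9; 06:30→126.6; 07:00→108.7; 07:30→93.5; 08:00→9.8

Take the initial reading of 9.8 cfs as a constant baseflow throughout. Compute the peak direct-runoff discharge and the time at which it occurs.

Subtracting baseflow gives direct-runoff ordinates: 0.0, 13.4, 29.0, 46.4, 71.3, 103.5, 138.1, 116.8, 98.9, 83.7, 0.0 cfs.
The maximum is 138.1 cfs, occurring at the reading for t = 06:00.

Q_p = 138.1 cfs at t = 06:00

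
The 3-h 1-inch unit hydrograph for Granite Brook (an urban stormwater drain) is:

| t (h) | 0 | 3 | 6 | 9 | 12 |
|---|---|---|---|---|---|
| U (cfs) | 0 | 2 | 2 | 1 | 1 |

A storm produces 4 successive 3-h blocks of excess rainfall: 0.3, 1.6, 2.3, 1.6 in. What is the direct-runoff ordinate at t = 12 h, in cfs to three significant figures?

By discrete convolution, Q_j = Σ (P_i / 1 in) · U_{j−i}.
At t = 12 h (j=4): Q = (0.3/1)·1 + (1.6/1)·1 + (2.3/1)·2 + (1.6/1)·2 = 9.70 cfs.

Q ≈ 9.70 cfs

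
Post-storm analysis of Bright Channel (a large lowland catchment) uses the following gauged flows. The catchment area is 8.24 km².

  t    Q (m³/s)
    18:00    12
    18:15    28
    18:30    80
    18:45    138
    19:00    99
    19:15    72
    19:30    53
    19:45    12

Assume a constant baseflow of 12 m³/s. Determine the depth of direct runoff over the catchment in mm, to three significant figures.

Direct runoff: 0.0, 16.0, 68.0, 126.0, 87.0, 60.0, 41.0, 0.0 m³/s; ΣQ_DR = 398.0 m³/s.
V = ΣQ_DR · Δt = 398.0 × 900 s = 3.582 × 10^5 m³.
Over A = 8.24 km², depth = V / A = 43.5 mm.

d ≈ 43.5 mm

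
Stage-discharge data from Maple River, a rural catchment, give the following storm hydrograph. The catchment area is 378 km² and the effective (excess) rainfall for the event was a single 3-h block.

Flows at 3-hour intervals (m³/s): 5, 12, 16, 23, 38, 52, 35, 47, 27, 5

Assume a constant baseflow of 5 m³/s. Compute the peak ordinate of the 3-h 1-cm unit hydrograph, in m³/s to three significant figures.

Direct runoff: 0.0, 7.0, 11.0, 18.0, 33.0, 47.0, 30.0, 42.0, 22.0, 0.0 m³/s; ΣQ_DR = 210.0 m³/s, peak = 47.0 m³/s.
Runoff depth d = ΣQ_DR·Δt / A = 210.0 × 10800 / (378 km²) = 6.000 mm.
The 1-cm UH is the DRH scaled by (10 mm)/d, so U_p = 47.0 × 10/6.000 = 78.3 m³/s.

U_p ≈ 78.3 m³/s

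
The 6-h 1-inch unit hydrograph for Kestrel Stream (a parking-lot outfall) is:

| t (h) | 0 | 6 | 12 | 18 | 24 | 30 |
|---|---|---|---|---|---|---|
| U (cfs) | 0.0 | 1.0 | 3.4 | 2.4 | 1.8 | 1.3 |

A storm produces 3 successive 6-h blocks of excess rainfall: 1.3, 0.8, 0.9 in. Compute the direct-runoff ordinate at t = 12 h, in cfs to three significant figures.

By discrete convolution, Q_j = Σ (P_i / 1 in) · U_{j−i}.
At t = 12 h (j=2): Q = (1.3/1)·3.4 + (0.8/1)·1.0 + (0.9/1)·0.0 = 5.22 cfs.

Q ≈ 5.22 cfs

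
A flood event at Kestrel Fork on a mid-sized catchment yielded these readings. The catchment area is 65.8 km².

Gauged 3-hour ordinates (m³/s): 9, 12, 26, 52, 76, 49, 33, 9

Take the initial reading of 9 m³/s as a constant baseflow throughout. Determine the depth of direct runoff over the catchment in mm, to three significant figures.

d ≈ 31.8 mm

Direct runoff: 0.0, 3.0, 17.0, 43.0, 67.0, 40.0, 24.0, 0.0 m³/s; ΣQ_DR = 194.0 m³/s.
V = ΣQ_DR · Δt = 194.0 × 10800 s = 2.095 × 10^6 m³.
Over A = 65.8 km², depth = V / A = 31.8 mm.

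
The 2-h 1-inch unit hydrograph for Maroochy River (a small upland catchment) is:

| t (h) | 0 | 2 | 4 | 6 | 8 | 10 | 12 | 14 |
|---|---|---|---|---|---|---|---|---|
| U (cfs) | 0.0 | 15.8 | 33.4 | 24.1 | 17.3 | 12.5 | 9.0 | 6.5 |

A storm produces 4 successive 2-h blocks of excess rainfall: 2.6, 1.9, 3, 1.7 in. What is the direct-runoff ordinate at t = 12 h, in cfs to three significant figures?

Q ≈ 140 cfs

By discrete convolution, Q_j = Σ (P_i / 1 in) · U_{j−i}.
At t = 12 h (j=6): Q = (2.6/1)·9.0 + (1.9/1)·12.5 + (3/1)·17.3 + (1.7/1)·24.1 = 140 cfs.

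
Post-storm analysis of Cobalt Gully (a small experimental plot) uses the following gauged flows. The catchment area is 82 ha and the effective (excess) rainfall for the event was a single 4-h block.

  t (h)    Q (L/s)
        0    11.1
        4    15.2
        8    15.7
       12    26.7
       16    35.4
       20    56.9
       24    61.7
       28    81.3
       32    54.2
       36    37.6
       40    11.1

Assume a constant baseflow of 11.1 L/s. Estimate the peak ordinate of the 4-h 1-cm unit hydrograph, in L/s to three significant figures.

U_p ≈ 140 L/s

Direct runoff: 0.0, 4.1, 4.6, 15.6, 24.3, 45.8, 50.6, 70.2, 43.1, 26.5, 0.0 L/s; ΣQ_DR = 284.8 L/s, peak = 70.2 L/s.
Runoff depth d = ΣQ_DR·Δt / A = 284.8 × 14400 / (82 ha) = 5.001 mm.
The 1-cm UH is the DRH scaled by (10 mm)/d, so U_p = 70.2 × 10/5.001 = 140 L/s.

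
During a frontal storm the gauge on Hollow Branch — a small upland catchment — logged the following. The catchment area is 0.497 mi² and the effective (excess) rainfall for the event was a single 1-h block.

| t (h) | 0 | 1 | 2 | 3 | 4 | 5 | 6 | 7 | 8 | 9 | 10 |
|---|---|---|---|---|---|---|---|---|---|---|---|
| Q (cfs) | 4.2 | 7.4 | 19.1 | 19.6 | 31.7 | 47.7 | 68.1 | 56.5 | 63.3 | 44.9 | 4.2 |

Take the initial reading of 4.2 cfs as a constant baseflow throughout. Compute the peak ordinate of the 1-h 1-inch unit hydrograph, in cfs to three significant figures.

U_p ≈ 63.9 cfs

Direct runoff: 0.0, 3.2, 14.9, 15.4, 27.5, 43.5, 63.9, 52.3, 59.1, 40.7, 0.0 cfs; ΣQ_DR = 320.5 cfs, peak = 63.9 cfs.
Runoff depth d = ΣQ_DR·Δt / A = 320.5 × 3600 / (0.497 mi²) = 0.9993 in.
The 1-inch UH is the DRH scaled by (1 in)/d, so U_p = 63.9 × 1/0.9993 = 63.9 cfs.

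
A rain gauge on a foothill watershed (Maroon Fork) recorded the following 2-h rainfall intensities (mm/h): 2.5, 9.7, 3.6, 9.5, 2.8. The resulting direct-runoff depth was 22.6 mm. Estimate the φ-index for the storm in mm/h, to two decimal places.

Only the 2 blocks with intensity above φ contribute runoff: 9.7, 9.5 mm/h.
Σ(I−φ)·Δt = d  ⇒  (9.7+9.5 − 2φ)·2 = 22.6
φ = (19.20 − 22.6/2) / 2 = 3.95 mm/h.

φ ≈ 3.95 mm/h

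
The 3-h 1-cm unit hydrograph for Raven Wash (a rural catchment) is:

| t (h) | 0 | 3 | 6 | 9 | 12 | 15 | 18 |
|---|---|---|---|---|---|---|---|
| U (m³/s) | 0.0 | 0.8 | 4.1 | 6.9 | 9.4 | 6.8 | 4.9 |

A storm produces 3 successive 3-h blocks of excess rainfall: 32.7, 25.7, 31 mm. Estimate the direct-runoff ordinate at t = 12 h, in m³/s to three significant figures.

Q ≈ 61.2 m³/s

By discrete convolution, Q_j = Σ (P_i / 10 mm) · U_{j−i}.
At t = 12 h (j=4): Q = (32.7/10)·9.4 + (25.7/10)·6.9 + (31/10)·4.1 = 61.2 m³/s.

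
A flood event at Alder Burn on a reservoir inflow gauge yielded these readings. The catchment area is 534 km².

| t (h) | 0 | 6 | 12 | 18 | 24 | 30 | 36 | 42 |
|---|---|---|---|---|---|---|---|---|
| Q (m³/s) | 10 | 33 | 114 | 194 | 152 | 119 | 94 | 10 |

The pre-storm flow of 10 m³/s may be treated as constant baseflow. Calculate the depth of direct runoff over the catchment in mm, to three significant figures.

Direct runoff: 0.0, 23.0, 104.0, 184.0, 142.0, 109.0, 84.0, 0.0 m³/s; ΣQ_DR = 646.0 m³/s.
V = ΣQ_DR · Δt = 646.0 × 21600 s = 1.395 × 10^7 m³.
Over A = 534 km², depth = V / A = 26.1 mm.

d ≈ 26.1 mm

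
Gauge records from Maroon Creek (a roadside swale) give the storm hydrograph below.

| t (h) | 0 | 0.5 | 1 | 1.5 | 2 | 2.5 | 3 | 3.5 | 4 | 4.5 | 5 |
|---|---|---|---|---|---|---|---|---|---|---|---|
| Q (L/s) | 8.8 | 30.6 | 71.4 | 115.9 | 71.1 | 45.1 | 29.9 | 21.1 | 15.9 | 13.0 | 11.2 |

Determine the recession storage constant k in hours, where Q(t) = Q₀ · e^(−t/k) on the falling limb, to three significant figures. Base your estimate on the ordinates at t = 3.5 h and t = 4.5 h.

k ≈ 2.06 h

On the falling limb, Q drops from 21.1 to 13.0 L/s between t = 3.5 h and t = 4.5 h (Δt = 1 h).
k = −Δt / ln(Q₂/Q₁) = −1 / ln(13.0/21.1) = 2.06 h.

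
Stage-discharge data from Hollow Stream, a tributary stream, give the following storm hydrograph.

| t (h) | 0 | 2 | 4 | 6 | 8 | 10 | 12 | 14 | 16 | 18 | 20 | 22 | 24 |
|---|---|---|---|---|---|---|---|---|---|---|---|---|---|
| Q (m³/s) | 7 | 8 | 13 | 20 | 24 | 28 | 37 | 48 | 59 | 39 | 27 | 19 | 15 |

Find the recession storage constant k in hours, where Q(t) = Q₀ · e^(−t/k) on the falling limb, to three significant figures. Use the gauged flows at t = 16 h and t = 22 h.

On the falling limb, Q drops from 59 to 19 m³/s between t = 16 h and t = 22 h (Δt = 6 h).
k = −Δt / ln(Q₂/Q₁) = −6 / ln(19/59) = 5.30 h.

k ≈ 5.30 h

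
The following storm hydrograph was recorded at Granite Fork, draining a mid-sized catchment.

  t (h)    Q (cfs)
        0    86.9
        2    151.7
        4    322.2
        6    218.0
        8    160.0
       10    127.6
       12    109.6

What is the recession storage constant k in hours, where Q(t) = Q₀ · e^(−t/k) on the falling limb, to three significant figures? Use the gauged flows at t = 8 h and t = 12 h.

On the falling limb, Q drops from 160.0 to 109.6 cfs between t = 8 h and t = 12 h (Δt = 4 h).
k = −Δt / ln(Q₂/Q₁) = −4 / ln(109.6/160.0) = 10.6 h.

k ≈ 10.6 h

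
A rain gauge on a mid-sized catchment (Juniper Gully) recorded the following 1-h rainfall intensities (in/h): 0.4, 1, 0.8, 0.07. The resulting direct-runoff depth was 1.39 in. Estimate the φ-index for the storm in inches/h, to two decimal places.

Only the 3 blocks with intensity above φ contribute runoff: 0.4, 1, 0.8 in/h.
Σ(I−φ)·Δt = d  ⇒  (0.4+1+0.8 − 3φ)·1 = 1.39
φ = (2.200 − 1.39/1) / 3 = 0.27 in/h.

φ ≈ 0.27 in/h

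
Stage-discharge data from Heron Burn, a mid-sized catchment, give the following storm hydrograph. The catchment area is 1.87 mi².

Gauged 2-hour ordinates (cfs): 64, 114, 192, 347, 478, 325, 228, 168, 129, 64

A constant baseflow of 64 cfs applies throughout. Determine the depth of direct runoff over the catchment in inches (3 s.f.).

d ≈ 2.43 in

Direct runoff: 0.0, 50.0, 128.0, 283.0, 414.0, 261.0, 164.0, 104.0, 65.0, 0.0 cfs; ΣQ_DR = 1469 cfs.
V = ΣQ_DR · Δt = 1469 × 7200 s = 1.058 × 10^7 ft³.
Over A = 1.87 mi², depth = V / A = 2.43 in.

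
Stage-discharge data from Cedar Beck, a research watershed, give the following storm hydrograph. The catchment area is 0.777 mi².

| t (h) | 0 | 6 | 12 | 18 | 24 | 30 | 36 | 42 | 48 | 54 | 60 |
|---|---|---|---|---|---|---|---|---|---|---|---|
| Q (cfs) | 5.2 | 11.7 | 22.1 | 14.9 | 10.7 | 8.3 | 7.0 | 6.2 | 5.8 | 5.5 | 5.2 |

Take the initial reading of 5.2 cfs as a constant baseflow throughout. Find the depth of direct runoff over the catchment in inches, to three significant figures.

Direct runoff: 0.0, 6.5, 16.9, 9.7, 5.5, 3.1, 1.8, 1.0, 0.6, 0.3, 0.0 cfs; ΣQ_DR = 45.40 cfs.
V = ΣQ_DR · Δt = 45.40 × 21600 s = 9.806 × 10^5 ft³.
Over A = 0.777 mi², depth = V / A = 0.543 in.

d ≈ 0.543 in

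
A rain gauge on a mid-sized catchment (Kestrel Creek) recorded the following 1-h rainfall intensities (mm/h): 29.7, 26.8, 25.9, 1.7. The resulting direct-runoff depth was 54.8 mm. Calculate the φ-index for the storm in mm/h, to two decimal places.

Only the 3 blocks with intensity above φ contribute runoff: 29.7, 26.8, 25.9 mm/h.
Σ(I−φ)·Δt = d  ⇒  (29.7+26.8+25.9 − 3φ)·1 = 54.8
φ = (82.40 − 54.8/1) / 3 = 9.20 mm/h.

φ ≈ 9.20 mm/h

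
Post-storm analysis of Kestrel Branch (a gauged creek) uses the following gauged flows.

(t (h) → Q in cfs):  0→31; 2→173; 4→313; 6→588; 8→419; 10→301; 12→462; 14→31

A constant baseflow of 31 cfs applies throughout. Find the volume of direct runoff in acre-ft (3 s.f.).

Direct-runoff ordinates (Q − Q_b): 0.0, 142.0, 282.0, 557.0, 388.0, 270.0, 431.0, 0.0 cfs.
ΣQ_DR = 2070 cfs.
With Δt = 2 h = 7200 s, V = ΣQ_DR · Δt = 2070 × 7200 = 1.49 × 10^7 ft³ = 342 acre-ft.

V ≈ 342 acre-ft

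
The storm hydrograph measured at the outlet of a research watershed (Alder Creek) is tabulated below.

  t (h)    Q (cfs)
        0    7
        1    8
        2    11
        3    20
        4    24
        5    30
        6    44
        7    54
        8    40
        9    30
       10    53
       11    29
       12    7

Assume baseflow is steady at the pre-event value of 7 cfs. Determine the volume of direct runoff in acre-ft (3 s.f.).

V ≈ 22.0 acre-ft

Direct-runoff ordinates (Q − Q_b): 0.0, 1.0, 4.0, 13.0, 17.0, 23.0, 37.0, 47.0, 33.0, 23.0, 46.0, 22.0, 0.0 cfs.
ΣQ_DR = 266.0 cfs.
With Δt = 1 h = 3600 s, V = ΣQ_DR · Δt = 266.0 × 3600 = 9.58 × 10^5 ft³ = 22.0 acre-ft.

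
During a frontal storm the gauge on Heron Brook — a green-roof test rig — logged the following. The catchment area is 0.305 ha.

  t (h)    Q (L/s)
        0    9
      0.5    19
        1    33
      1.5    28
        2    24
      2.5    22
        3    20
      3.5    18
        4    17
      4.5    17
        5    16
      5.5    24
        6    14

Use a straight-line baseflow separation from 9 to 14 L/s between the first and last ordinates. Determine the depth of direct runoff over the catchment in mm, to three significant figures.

d ≈ 65.8 mm

Direct runoff: 0.00, 9.58, 23.17, 17.75, 13.33, 10.92, 8.50, 6.08, 4.67, 4.25, 2.83, 10.42, 0.00 L/s; ΣQ_DR = 111.5 L/s.
V = ΣQ_DR · Δt = 111.5 × 1800 s = 2.007 × 10^5 L.
Over A = 0.305 ha, depth = V / A = 65.8 mm.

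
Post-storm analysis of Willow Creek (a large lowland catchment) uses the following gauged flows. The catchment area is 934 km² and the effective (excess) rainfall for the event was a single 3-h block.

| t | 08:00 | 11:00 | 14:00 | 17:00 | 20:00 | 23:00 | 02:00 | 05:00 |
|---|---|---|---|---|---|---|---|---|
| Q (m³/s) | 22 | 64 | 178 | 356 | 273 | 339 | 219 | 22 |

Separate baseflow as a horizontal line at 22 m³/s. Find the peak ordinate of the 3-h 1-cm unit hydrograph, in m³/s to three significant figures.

Direct runoff: 0.0, 42.0, 156.0, 334.0, 251.0, 317.0, 197.0, 0.0 m³/s; ΣQ_DR = 1297 m³/s, peak = 334.0 m³/s.
Runoff depth d = ΣQ_DR·Δt / A = 1297 × 10800 / (934 km²) = 15.00 mm.
The 1-cm UH is the DRH scaled by (10 mm)/d, so U_p = 334.0 × 10/15.00 = 223 m³/s.

U_p ≈ 223 m³/s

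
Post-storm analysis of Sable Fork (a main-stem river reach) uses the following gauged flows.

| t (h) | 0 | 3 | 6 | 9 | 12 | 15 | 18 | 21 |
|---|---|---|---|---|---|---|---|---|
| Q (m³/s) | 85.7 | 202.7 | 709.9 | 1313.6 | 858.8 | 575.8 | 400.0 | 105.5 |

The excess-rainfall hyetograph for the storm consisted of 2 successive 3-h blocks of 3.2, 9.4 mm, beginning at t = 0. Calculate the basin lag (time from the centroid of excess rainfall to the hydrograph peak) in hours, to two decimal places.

Centroid of excess rainfall: t_c = Σ P_i·t̄_i / ΣP_i = 3.7381 h (block centres at 1.5, 4.5 h).
Hydrograph peak occurs at t = 9 h, so basin lag t_L = 9 − 3.7381 = 5.26 h.

t_L ≈ 5.26 h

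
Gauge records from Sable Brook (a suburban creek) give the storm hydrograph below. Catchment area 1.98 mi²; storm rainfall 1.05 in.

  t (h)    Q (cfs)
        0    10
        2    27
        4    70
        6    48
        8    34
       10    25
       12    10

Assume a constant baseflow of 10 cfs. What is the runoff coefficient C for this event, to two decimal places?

C ≈ 0.23

ΣQ_DR = 154.0 cfs; V = ΣQ_DR·Δt = 1.109 × 10^6 ft³.
Runoff depth d = V / A = 0.2410 in.
C = d / P = 0.2410 / 1.05 = 0.23.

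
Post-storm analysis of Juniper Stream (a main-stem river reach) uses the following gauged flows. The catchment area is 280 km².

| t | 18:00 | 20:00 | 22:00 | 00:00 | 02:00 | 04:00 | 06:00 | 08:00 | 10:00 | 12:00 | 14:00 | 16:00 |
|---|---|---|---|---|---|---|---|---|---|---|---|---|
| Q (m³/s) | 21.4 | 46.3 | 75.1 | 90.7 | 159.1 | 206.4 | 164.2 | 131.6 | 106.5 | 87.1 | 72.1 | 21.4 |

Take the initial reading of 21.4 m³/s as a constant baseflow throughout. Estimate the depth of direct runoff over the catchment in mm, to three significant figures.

Direct runoff: 0.0, 24.9, 53.7, 69.3, 137.7, 185.0, 142.8, 110.2, 85.1, 65.7, 50.7, 0.0 m³/s; ΣQ_DR = 925.1 m³/s.
V = ΣQ_DR · Δt = 925.1 × 7200 s = 6.661 × 10^6 m³.
Over A = 280 km², depth = V / A = 23.8 mm.

d ≈ 23.8 mm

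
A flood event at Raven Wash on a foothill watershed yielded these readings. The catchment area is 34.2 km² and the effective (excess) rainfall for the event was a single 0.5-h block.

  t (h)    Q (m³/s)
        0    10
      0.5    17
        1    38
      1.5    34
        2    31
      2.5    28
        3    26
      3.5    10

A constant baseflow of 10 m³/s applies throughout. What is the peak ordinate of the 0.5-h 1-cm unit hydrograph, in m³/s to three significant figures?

U_p ≈ 46.7 m³/s

Direct runoff: 0.0, 7.0, 28.0, 24.0, 21.0, 18.0, 16.0, 0.0 m³/s; ΣQ_DR = 114.0 m³/s, peak = 28.0 m³/s.
Runoff depth d = ΣQ_DR·Δt / A = 114.0 × 1800 / (34.2 km²) = 6.000 mm.
The 1-cm UH is the DRH scaled by (10 mm)/d, so U_p = 28.0 × 10/6.000 = 46.7 m³/s.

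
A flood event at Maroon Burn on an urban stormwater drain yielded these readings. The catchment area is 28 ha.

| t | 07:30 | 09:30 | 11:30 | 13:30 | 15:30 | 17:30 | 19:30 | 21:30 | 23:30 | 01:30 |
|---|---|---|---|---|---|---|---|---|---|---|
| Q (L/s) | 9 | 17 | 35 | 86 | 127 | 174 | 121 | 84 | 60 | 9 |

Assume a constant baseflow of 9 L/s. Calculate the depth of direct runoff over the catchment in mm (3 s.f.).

Direct runoff: 0.0, 8.0, 26.0, 77.0, 118.0, 165.0, 112.0, 75.0, 51.0, 0.0 L/s; ΣQ_DR = 632.0 L/s.
V = ΣQ_DR · Δt = 632.0 × 7200 s = 4.550 × 10^6 L.
Over A = 28 ha, depth = V / A = 16.3 mm.

d ≈ 16.3 mm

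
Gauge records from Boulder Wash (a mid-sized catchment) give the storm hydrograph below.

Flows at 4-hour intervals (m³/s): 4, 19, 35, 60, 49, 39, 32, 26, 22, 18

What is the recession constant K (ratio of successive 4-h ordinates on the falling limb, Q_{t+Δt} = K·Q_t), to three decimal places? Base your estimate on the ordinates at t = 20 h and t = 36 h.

K ≈ 0.824

Using the recession-limb readings at t = 20 h and t = 36 h: Q falls from 39 to 18 m³/s over 4 intervals.
K = (Q₂/Q₁)^(1/4) = (18/39)^(1/4) = 0.824.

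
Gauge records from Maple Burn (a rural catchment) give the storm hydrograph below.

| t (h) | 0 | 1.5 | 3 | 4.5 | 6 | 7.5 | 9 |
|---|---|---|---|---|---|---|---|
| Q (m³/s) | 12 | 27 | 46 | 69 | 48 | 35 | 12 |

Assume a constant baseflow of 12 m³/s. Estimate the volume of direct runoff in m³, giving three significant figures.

Direct-runoff ordinates (Q − Q_b): 0.0, 15.0, 34.0, 57.0, 36.0, 23.0, 0.0 m³/s.
ΣQ_DR = 165.0 m³/s.
With Δt = 1.5 h = 5400 s, V = ΣQ_DR · Δt = 165.0 × 5400 = 8.91 × 10^5 m³.

V ≈ 8.91 × 10^5 m³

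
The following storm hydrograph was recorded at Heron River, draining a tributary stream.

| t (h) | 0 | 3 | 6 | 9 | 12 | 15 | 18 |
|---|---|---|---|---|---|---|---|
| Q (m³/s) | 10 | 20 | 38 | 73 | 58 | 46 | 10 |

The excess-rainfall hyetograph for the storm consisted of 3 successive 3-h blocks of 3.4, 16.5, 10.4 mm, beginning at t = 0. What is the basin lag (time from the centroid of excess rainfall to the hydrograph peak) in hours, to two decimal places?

Centroid of excess rainfall: t_c = Σ P_i·t̄_i / ΣP_i = 5.1931 h (block centres at 1.5, 4.5, 7.5 h).
Hydrograph peak occurs at t = 9 h, so basin lag t_L = 9 − 5.1931 = 3.81 h.

t_L ≈ 3.81 h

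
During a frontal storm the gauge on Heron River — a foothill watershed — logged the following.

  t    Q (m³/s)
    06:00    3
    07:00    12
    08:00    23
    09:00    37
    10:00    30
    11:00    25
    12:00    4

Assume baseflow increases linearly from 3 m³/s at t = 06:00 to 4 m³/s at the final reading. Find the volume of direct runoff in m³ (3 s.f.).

Direct-runoff ordinates (Q − Q_b): 0.00, 8.83, 19.67, 33.50, 26.33, 21.17, 0.00 m³/s.
ΣQ_DR = 109.5 m³/s.
With Δt = 1 h = 3600 s, V = ΣQ_DR · Δt = 109.5 × 3600 = 3.94 × 10^5 m³.

V ≈ 3.94 × 10^5 m³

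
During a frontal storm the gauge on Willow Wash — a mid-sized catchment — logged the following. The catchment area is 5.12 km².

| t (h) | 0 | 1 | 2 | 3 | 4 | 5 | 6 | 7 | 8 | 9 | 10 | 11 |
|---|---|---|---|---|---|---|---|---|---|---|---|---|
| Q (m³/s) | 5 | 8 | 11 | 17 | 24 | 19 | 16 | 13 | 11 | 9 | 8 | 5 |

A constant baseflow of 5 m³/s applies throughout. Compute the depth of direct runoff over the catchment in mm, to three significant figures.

Direct runoff: 0.0, 3.0, 6.0, 12.0, 19.0, 14.0, 11.0, 8.0, 6.0, 4.0, 3.0, 0.0 m³/s; ΣQ_DR = 86.00 m³/s.
V = ΣQ_DR · Δt = 86.00 × 3600 s = 3.096 × 10^5 m³.
Over A = 5.12 km², depth = V / A = 60.5 mm.

d ≈ 60.5 mm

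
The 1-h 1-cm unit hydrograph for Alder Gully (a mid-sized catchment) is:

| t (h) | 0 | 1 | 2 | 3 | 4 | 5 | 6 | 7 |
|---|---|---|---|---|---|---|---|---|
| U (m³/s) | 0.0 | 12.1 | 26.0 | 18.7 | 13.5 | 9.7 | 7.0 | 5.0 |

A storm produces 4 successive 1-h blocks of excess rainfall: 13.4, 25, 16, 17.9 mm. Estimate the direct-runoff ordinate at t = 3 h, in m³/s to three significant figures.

Q ≈ 109 m³/s

By discrete convolution, Q_j = Σ (P_i / 10 mm) · U_{j−i}.
At t = 3 h (j=3): Q = (13.4/10)·18.7 + (25/10)·26.0 + (16/10)·12.1 + (17.9/10)·0.0 = 109 m³/s.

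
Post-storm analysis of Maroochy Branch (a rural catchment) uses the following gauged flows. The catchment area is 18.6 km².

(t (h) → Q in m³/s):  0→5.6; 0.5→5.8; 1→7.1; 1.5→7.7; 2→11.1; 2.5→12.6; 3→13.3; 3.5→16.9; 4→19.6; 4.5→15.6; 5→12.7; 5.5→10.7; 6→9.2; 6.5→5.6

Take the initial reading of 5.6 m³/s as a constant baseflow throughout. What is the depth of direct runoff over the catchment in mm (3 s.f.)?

Direct runoff: 0.0, 0.2, 1.5, 2.1, 5.5, 7.0, 7.7, 11.3, 14.0, 10.0, 7.1, 5.1, 3.6, 0.0 m³/s; ΣQ_DR = 75.10 m³/s.
V = ΣQ_DR · Δt = 75.10 × 1800 s = 1.352 × 10^5 m³.
Over A = 18.6 km², depth = V / A = 7.27 mm.

d ≈ 7.27 mm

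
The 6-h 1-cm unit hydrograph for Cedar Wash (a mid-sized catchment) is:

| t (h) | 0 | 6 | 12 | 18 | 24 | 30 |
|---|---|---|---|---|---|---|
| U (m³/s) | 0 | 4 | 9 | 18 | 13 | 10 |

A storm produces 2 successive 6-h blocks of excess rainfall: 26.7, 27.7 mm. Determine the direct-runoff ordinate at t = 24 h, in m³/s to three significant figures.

By discrete convolution, Q_j = Σ (P_i / 10 mm) · U_{j−i}.
At t = 24 h (j=4): Q = (26.7/10)·13 + (27.7/10)·18 = 84.6 m³/s.

Q ≈ 84.6 m³/s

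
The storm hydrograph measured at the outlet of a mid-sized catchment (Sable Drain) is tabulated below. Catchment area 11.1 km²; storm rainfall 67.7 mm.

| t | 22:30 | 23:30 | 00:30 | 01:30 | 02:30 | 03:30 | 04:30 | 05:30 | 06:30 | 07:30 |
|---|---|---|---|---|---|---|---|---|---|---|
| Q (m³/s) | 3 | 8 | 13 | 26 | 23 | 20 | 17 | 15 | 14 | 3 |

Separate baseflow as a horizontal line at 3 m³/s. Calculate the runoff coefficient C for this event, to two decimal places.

ΣQ_DR = 112.0 m³/s; V = ΣQ_DR·Δt = 4.032 × 10^5 m³.
Runoff depth d = V / A = 36.32 mm.
C = d / P = 36.32 / 67.7 = 0.54.

C ≈ 0.54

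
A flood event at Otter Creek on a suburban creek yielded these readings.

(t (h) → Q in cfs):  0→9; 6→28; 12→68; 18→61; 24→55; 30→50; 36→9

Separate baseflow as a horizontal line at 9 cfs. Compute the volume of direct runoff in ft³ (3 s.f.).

Direct-runoff ordinates (Q − Q_b): 0.0, 19.0, 59.0, 52.0, 46.0, 41.0, 0.0 cfs.
ΣQ_DR = 217.0 cfs.
With Δt = 6 h = 21600 s, V = ΣQ_DR · Δt = 217.0 × 21600 = 4.69 × 10^6 ft³.

V ≈ 4.69 × 10^6 ft³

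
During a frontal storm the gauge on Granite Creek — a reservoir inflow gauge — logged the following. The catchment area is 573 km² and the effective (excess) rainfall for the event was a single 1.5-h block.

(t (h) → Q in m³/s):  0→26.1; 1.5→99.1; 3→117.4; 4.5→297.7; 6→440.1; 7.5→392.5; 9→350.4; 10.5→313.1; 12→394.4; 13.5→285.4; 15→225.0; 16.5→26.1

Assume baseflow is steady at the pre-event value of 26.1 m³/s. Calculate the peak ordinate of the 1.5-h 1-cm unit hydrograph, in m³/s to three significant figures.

U_p ≈ 166 m³/s

Direct runoff: 0.0, 73.0, 91.3, 271.6, 414.0, 366.4, 324.3, 287.0, 368.3, 259.3, 198.9, 0.0 m³/s; ΣQ_DR = 2654 m³/s, peak = 414.0 m³/s.
Runoff depth d = ΣQ_DR·Δt / A = 2654 × 5400 / (573 km²) = 25.01 mm.
The 1-cm UH is the DRH scaled by (10 mm)/d, so U_p = 414.0 × 10/25.01 = 166 m³/s.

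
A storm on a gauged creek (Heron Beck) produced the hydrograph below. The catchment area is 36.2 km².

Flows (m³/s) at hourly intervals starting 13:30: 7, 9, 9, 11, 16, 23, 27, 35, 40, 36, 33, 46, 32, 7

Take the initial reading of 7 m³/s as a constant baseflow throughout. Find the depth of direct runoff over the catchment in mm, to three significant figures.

Direct runoff: 0.0, 2.0, 2.0, 4.0, 9.0, 16.0, 20.0, 28.0, 33.0, 29.0, 26.0, 39.0, 25.0, 0.0 m³/s; ΣQ_DR = 233.0 m³/s.
V = ΣQ_DR · Δt = 233.0 × 3600 s = 8.388 × 10^5 m³.
Over A = 36.2 km², depth = V / A = 23.2 mm.

d ≈ 23.2 mm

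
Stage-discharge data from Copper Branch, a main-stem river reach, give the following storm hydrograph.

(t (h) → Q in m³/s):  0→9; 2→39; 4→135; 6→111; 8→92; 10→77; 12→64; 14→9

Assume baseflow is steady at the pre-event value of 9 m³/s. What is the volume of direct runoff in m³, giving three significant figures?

Direct-runoff ordinates (Q − Q_b): 0.0, 30.0, 126.0, 102.0, 83.0, 68.0, 55.0, 0.0 m³/s.
ΣQ_DR = 464.0 m³/s.
With Δt = 2 h = 7200 s, V = ΣQ_DR · Δt = 464.0 × 7200 = 3.34 × 10^6 m³.

V ≈ 3.34 × 10^6 m³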